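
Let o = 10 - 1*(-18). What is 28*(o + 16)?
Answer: 1232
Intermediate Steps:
o = 28 (o = 10 + 18 = 28)
28*(o + 16) = 28*(28 + 16) = 28*44 = 1232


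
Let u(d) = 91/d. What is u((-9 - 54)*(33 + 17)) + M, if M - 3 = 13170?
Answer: 5927837/450 ≈ 13173.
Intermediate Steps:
M = 13173 (M = 3 + 13170 = 13173)
u((-9 - 54)*(33 + 17)) + M = 91/(((-9 - 54)*(33 + 17))) + 13173 = 91/((-63*50)) + 13173 = 91/(-3150) + 13173 = 91*(-1/3150) + 13173 = -13/450 + 13173 = 5927837/450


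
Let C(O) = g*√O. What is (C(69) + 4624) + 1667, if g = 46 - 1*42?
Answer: 6291 + 4*√69 ≈ 6324.2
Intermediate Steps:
g = 4 (g = 46 - 42 = 4)
C(O) = 4*√O
(C(69) + 4624) + 1667 = (4*√69 + 4624) + 1667 = (4624 + 4*√69) + 1667 = 6291 + 4*√69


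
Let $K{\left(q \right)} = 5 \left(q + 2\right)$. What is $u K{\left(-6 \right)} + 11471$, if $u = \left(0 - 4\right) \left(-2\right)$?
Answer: $11311$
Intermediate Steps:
$u = 8$ ($u = \left(-4\right) \left(-2\right) = 8$)
$K{\left(q \right)} = 10 + 5 q$ ($K{\left(q \right)} = 5 \left(2 + q\right) = 10 + 5 q$)
$u K{\left(-6 \right)} + 11471 = 8 \left(10 + 5 \left(-6\right)\right) + 11471 = 8 \left(10 - 30\right) + 11471 = 8 \left(-20\right) + 11471 = -160 + 11471 = 11311$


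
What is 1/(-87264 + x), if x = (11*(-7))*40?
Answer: -1/90344 ≈ -1.1069e-5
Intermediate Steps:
x = -3080 (x = -77*40 = -3080)
1/(-87264 + x) = 1/(-87264 - 3080) = 1/(-90344) = -1/90344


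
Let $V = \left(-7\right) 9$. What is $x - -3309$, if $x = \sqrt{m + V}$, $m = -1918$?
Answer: $3309 + i \sqrt{1981} \approx 3309.0 + 44.508 i$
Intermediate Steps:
$V = -63$
$x = i \sqrt{1981}$ ($x = \sqrt{-1918 - 63} = \sqrt{-1981} = i \sqrt{1981} \approx 44.508 i$)
$x - -3309 = i \sqrt{1981} - -3309 = i \sqrt{1981} + 3309 = 3309 + i \sqrt{1981}$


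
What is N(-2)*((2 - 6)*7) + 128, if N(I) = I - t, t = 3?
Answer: 268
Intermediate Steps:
N(I) = -3 + I (N(I) = I - 1*3 = I - 3 = -3 + I)
N(-2)*((2 - 6)*7) + 128 = (-3 - 2)*((2 - 6)*7) + 128 = -(-20)*7 + 128 = -5*(-28) + 128 = 140 + 128 = 268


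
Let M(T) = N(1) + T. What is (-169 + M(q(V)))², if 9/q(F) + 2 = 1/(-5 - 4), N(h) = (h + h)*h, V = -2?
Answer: 10588516/361 ≈ 29331.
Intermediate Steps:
N(h) = 2*h² (N(h) = (2*h)*h = 2*h²)
q(F) = -81/19 (q(F) = 9/(-2 + 1/(-5 - 4)) = 9/(-2 + 1/(-9)) = 9/(-2 - ⅑) = 9/(-19/9) = 9*(-9/19) = -81/19)
M(T) = 2 + T (M(T) = 2*1² + T = 2*1 + T = 2 + T)
(-169 + M(q(V)))² = (-169 + (2 - 81/19))² = (-169 - 43/19)² = (-3254/19)² = 10588516/361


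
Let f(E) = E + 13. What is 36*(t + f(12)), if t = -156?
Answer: -4716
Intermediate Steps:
f(E) = 13 + E
36*(t + f(12)) = 36*(-156 + (13 + 12)) = 36*(-156 + 25) = 36*(-131) = -4716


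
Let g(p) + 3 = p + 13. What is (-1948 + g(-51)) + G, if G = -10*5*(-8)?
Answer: -1589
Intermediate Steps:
g(p) = 10 + p (g(p) = -3 + (p + 13) = -3 + (13 + p) = 10 + p)
G = 400 (G = -50*(-8) = 400)
(-1948 + g(-51)) + G = (-1948 + (10 - 51)) + 400 = (-1948 - 41) + 400 = -1989 + 400 = -1589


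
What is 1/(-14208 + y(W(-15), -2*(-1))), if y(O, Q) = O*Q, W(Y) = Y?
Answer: -1/14238 ≈ -7.0235e-5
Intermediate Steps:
1/(-14208 + y(W(-15), -2*(-1))) = 1/(-14208 - (-30)*(-1)) = 1/(-14208 - 15*2) = 1/(-14208 - 30) = 1/(-14238) = -1/14238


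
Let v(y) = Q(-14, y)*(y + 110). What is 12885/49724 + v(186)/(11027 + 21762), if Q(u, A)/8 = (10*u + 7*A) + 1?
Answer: 137361586681/1630400236 ≈ 84.250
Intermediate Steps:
Q(u, A) = 8 + 56*A + 80*u (Q(u, A) = 8*((10*u + 7*A) + 1) = 8*((7*A + 10*u) + 1) = 8*(1 + 7*A + 10*u) = 8 + 56*A + 80*u)
v(y) = (-1112 + 56*y)*(110 + y) (v(y) = (8 + 56*y + 80*(-14))*(y + 110) = (8 + 56*y - 1120)*(110 + y) = (-1112 + 56*y)*(110 + y))
12885/49724 + v(186)/(11027 + 21762) = 12885/49724 + (8*(-139 + 7*186)*(110 + 186))/(11027 + 21762) = 12885*(1/49724) + (8*(-139 + 1302)*296)/32789 = 12885/49724 + (8*1163*296)*(1/32789) = 12885/49724 + 2753984*(1/32789) = 12885/49724 + 2753984/32789 = 137361586681/1630400236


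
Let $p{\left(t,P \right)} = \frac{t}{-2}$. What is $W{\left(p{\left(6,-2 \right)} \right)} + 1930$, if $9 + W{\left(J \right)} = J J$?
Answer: $1930$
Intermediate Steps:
$p{\left(t,P \right)} = - \frac{t}{2}$ ($p{\left(t,P \right)} = t \left(- \frac{1}{2}\right) = - \frac{t}{2}$)
$W{\left(J \right)} = -9 + J^{2}$ ($W{\left(J \right)} = -9 + J J = -9 + J^{2}$)
$W{\left(p{\left(6,-2 \right)} \right)} + 1930 = \left(-9 + \left(\left(- \frac{1}{2}\right) 6\right)^{2}\right) + 1930 = \left(-9 + \left(-3\right)^{2}\right) + 1930 = \left(-9 + 9\right) + 1930 = 0 + 1930 = 1930$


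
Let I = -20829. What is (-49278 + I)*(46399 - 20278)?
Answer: -1831264947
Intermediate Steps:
(-49278 + I)*(46399 - 20278) = (-49278 - 20829)*(46399 - 20278) = -70107*26121 = -1831264947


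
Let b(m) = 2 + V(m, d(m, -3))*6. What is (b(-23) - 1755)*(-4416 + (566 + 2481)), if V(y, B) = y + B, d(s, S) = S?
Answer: 2613421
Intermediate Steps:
V(y, B) = B + y
b(m) = -16 + 6*m (b(m) = 2 + (-3 + m)*6 = 2 + (-18 + 6*m) = -16 + 6*m)
(b(-23) - 1755)*(-4416 + (566 + 2481)) = ((-16 + 6*(-23)) - 1755)*(-4416 + (566 + 2481)) = ((-16 - 138) - 1755)*(-4416 + 3047) = (-154 - 1755)*(-1369) = -1909*(-1369) = 2613421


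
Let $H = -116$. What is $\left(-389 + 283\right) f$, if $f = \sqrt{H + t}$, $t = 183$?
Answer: $- 106 \sqrt{67} \approx -867.65$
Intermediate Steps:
$f = \sqrt{67}$ ($f = \sqrt{-116 + 183} = \sqrt{67} \approx 8.1853$)
$\left(-389 + 283\right) f = \left(-389 + 283\right) \sqrt{67} = - 106 \sqrt{67}$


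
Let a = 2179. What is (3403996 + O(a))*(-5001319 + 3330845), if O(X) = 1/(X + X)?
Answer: -12390418968767853/2179 ≈ -5.6863e+12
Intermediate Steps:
O(X) = 1/(2*X)
(3403996 + O(a))*(-5001319 + 3330845) = (3403996 + (½)/2179)*(-5001319 + 3330845) = (3403996 + (½)*(1/2179))*(-1670474) = (3403996 + 1/4358)*(-1670474) = (14834614569/4358)*(-1670474) = -12390418968767853/2179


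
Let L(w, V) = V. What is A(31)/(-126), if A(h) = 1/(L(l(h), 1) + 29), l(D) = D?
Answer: -1/3780 ≈ -0.00026455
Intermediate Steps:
A(h) = 1/30 (A(h) = 1/(1 + 29) = 1/30)
A(31)/(-126) = (1/30)/(-126) = (1/30)*(-1/126) = -1/3780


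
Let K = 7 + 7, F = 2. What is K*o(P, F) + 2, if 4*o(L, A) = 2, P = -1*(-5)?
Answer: 9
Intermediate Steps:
P = 5
o(L, A) = ½ (o(L, A) = (¼)*2 = ½)
K = 14
K*o(P, F) + 2 = 14*(½) + 2 = 7 + 2 = 9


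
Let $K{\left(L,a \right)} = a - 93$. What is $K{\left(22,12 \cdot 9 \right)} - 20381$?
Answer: $-20366$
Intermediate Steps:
$K{\left(L,a \right)} = -93 + a$ ($K{\left(L,a \right)} = a - 93 = -93 + a$)
$K{\left(22,12 \cdot 9 \right)} - 20381 = \left(-93 + 12 \cdot 9\right) - 20381 = \left(-93 + 108\right) - 20381 = 15 - 20381 = -20366$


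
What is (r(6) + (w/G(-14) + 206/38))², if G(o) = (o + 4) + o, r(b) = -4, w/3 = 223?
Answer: 16168441/23104 ≈ 699.81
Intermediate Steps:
w = 669 (w = 3*223 = 669)
G(o) = 4 + 2*o (G(o) = (4 + o) + o = 4 + 2*o)
(r(6) + (w/G(-14) + 206/38))² = (-4 + (669/(4 + 2*(-14)) + 206/38))² = (-4 + (669/(4 - 28) + 206*(1/38)))² = (-4 + (669/(-24) + 103/19))² = (-4 + (669*(-1/24) + 103/19))² = (-4 + (-223/8 + 103/19))² = (-4 - 3413/152)² = (-4021/152)² = 16168441/23104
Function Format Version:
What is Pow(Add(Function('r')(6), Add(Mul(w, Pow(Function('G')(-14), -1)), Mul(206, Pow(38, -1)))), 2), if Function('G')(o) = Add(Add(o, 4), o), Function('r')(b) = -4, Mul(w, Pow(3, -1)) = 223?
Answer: Rational(16168441, 23104) ≈ 699.81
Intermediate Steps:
w = 669 (w = Mul(3, 223) = 669)
Function('G')(o) = Add(4, Mul(2, o)) (Function('G')(o) = Add(Add(4, o), o) = Add(4, Mul(2, o)))
Pow(Add(Function('r')(6), Add(Mul(w, Pow(Function('G')(-14), -1)), Mul(206, Pow(38, -1)))), 2) = Pow(Add(-4, Add(Mul(669, Pow(Add(4, Mul(2, -14)), -1)), Mul(206, Pow(38, -1)))), 2) = Pow(Add(-4, Add(Mul(669, Pow(Add(4, -28), -1)), Mul(206, Rational(1, 38)))), 2) = Pow(Add(-4, Add(Mul(669, Pow(-24, -1)), Rational(103, 19))), 2) = Pow(Add(-4, Add(Mul(669, Rational(-1, 24)), Rational(103, 19))), 2) = Pow(Add(-4, Add(Rational(-223, 8), Rational(103, 19))), 2) = Pow(Add(-4, Rational(-3413, 152)), 2) = Pow(Rational(-4021, 152), 2) = Rational(16168441, 23104)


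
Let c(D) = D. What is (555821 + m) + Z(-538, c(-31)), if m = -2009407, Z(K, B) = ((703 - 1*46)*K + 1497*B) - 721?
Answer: -1854180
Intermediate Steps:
Z(K, B) = -721 + 657*K + 1497*B (Z(K, B) = ((703 - 46)*K + 1497*B) - 721 = (657*K + 1497*B) - 721 = -721 + 657*K + 1497*B)
(555821 + m) + Z(-538, c(-31)) = (555821 - 2009407) + (-721 + 657*(-538) + 1497*(-31)) = -1453586 + (-721 - 353466 - 46407) = -1453586 - 400594 = -1854180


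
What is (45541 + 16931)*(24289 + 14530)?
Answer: 2425100568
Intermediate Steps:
(45541 + 16931)*(24289 + 14530) = 62472*38819 = 2425100568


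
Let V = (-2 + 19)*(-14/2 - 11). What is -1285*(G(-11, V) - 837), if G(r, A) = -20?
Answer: 1101245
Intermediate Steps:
V = -306 (V = 17*(-14*½ - 11) = 17*(-7 - 11) = 17*(-18) = -306)
-1285*(G(-11, V) - 837) = -1285*(-20 - 837) = -1285*(-857) = 1101245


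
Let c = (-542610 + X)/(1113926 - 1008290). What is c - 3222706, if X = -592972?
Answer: -170217453299/52818 ≈ -3.2227e+6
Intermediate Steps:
c = -567791/52818 (c = (-542610 - 592972)/(1113926 - 1008290) = -1135582/105636 = -1135582*1/105636 = -567791/52818 ≈ -10.750)
c - 3222706 = -567791/52818 - 3222706 = -170217453299/52818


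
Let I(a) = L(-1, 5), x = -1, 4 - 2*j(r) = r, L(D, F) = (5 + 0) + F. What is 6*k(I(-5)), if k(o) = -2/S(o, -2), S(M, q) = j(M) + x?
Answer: 3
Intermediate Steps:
L(D, F) = 5 + F
j(r) = 2 - r/2
I(a) = 10 (I(a) = 5 + 5 = 10)
S(M, q) = 1 - M/2 (S(M, q) = (2 - M/2) - 1 = 1 - M/2)
k(o) = -2/(1 - o/2)
6*k(I(-5)) = 6*(4/(-2 + 10)) = 6*(4/8) = 6*(4*(⅛)) = 6*(½) = 3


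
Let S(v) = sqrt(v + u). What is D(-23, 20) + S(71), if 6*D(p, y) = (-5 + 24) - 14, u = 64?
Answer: 5/6 + 3*sqrt(15) ≈ 12.452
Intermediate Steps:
S(v) = sqrt(64 + v) (S(v) = sqrt(v + 64) = sqrt(64 + v))
D(p, y) = 5/6 (D(p, y) = ((-5 + 24) - 14)/6 = (19 - 14)/6 = (1/6)*5 = 5/6)
D(-23, 20) + S(71) = 5/6 + sqrt(64 + 71) = 5/6 + sqrt(135) = 5/6 + 3*sqrt(15)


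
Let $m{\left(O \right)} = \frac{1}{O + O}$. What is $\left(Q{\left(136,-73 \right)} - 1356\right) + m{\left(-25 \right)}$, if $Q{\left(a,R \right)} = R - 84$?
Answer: $- \frac{75651}{50} \approx -1513.0$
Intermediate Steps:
$Q{\left(a,R \right)} = -84 + R$ ($Q{\left(a,R \right)} = R - 84 = -84 + R$)
$m{\left(O \right)} = \frac{1}{2 O}$
$\left(Q{\left(136,-73 \right)} - 1356\right) + m{\left(-25 \right)} = \left(\left(-84 - 73\right) - 1356\right) + \frac{1}{2 \left(-25\right)} = \left(-157 - 1356\right) + \frac{1}{2} \left(- \frac{1}{25}\right) = -1513 - \frac{1}{50} = - \frac{75651}{50}$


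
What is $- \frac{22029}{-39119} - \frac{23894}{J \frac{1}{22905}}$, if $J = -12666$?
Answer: $\frac{3568299584274}{82580209} \approx 43210.0$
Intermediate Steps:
$- \frac{22029}{-39119} - \frac{23894}{J \frac{1}{22905}} = - \frac{22029}{-39119} - \frac{23894}{\left(-12666\right) \frac{1}{22905}} = \left(-22029\right) \left(- \frac{1}{39119}\right) - \frac{23894}{\left(-12666\right) \frac{1}{22905}} = \frac{22029}{39119} - \frac{23894}{- \frac{4222}{7635}} = \frac{22029}{39119} - - \frac{91215345}{2111} = \frac{22029}{39119} + \frac{91215345}{2111} = \frac{3568299584274}{82580209}$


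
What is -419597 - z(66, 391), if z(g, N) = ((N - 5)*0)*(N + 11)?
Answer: -419597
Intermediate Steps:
z(g, N) = 0 (z(g, N) = ((-5 + N)*0)*(11 + N) = 0*(11 + N) = 0)
-419597 - z(66, 391) = -419597 - 1*0 = -419597 + 0 = -419597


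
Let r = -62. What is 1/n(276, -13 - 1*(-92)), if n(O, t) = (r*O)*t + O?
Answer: -1/1351572 ≈ -7.3988e-7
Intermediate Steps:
n(O, t) = O - 62*O*t (n(O, t) = (-62*O)*t + O = -62*O*t + O = O - 62*O*t)
1/n(276, -13 - 1*(-92)) = 1/(276*(1 - 62*(-13 - 1*(-92)))) = 1/(276*(1 - 62*(-13 + 92))) = 1/(276*(1 - 62*79)) = 1/(276*(1 - 4898)) = 1/(276*(-4897)) = 1/(-1351572) = -1/1351572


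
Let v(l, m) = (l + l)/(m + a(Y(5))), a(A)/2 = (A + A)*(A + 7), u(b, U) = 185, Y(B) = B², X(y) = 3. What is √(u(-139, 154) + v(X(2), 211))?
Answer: √239164539/1137 ≈ 13.602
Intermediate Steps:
a(A) = 4*A*(7 + A) (a(A) = 2*((A + A)*(A + 7)) = 2*((2*A)*(7 + A)) = 2*(2*A*(7 + A)) = 4*A*(7 + A))
v(l, m) = 2*l/(3200 + m) (v(l, m) = (l + l)/(m + 4*5²*(7 + 5²)) = (2*l)/(m + 4*25*(7 + 25)) = (2*l)/(m + 4*25*32) = (2*l)/(m + 3200) = (2*l)/(3200 + m) = 2*l/(3200 + m))
√(u(-139, 154) + v(X(2), 211)) = √(185 + 2*3/(3200 + 211)) = √(185 + 2*3/3411) = √(185 + 2*3*(1/3411)) = √(185 + 2/1137) = √(210347/1137) = √239164539/1137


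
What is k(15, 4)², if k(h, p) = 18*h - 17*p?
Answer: 40804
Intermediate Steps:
k(h, p) = -17*p + 18*h
k(15, 4)² = (-17*4 + 18*15)² = (-68 + 270)² = 202² = 40804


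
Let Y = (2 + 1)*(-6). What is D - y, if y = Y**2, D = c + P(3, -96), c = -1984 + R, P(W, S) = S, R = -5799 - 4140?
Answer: -12343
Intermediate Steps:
R = -9939
c = -11923 (c = -1984 - 9939 = -11923)
Y = -18 (Y = 3*(-6) = -18)
D = -12019 (D = -11923 - 96 = -12019)
y = 324 (y = (-18)**2 = 324)
D - y = -12019 - 1*324 = -12019 - 324 = -12343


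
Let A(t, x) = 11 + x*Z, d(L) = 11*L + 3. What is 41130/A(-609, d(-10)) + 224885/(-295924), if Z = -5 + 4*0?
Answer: 2008094485/26929084 ≈ 74.570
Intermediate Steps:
d(L) = 3 + 11*L
Z = -5 (Z = -5 + 0 = -5)
A(t, x) = 11 - 5*x (A(t, x) = 11 + x*(-5) = 11 - 5*x)
41130/A(-609, d(-10)) + 224885/(-295924) = 41130/(11 - 5*(3 + 11*(-10))) + 224885/(-295924) = 41130/(11 - 5*(3 - 110)) + 224885*(-1/295924) = 41130/(11 - 5*(-107)) - 224885/295924 = 41130/(11 + 535) - 224885/295924 = 41130/546 - 224885/295924 = 41130*(1/546) - 224885/295924 = 6855/91 - 224885/295924 = 2008094485/26929084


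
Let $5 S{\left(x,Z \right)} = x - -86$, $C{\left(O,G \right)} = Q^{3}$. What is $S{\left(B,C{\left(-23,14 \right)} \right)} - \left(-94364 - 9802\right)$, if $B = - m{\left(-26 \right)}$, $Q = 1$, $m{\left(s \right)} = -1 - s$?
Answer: $\frac{520891}{5} \approx 1.0418 \cdot 10^{5}$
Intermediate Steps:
$B = -25$ ($B = - (-1 - -26) = - (-1 + 26) = \left(-1\right) 25 = -25$)
$C{\left(O,G \right)} = 1$ ($C{\left(O,G \right)} = 1^{3} = 1$)
$S{\left(x,Z \right)} = \frac{86}{5} + \frac{x}{5}$ ($S{\left(x,Z \right)} = \frac{x - -86}{5} = \frac{x + 86}{5} = \frac{86 + x}{5} = \frac{86}{5} + \frac{x}{5}$)
$S{\left(B,C{\left(-23,14 \right)} \right)} - \left(-94364 - 9802\right) = \left(\frac{86}{5} + \frac{1}{5} \left(-25\right)\right) - \left(-94364 - 9802\right) = \left(\frac{86}{5} - 5\right) - -104166 = \frac{61}{5} + 104166 = \frac{520891}{5}$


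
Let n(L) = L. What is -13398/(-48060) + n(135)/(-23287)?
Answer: 50918521/186528870 ≈ 0.27298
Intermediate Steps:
-13398/(-48060) + n(135)/(-23287) = -13398/(-48060) + 135/(-23287) = -13398*(-1/48060) + 135*(-1/23287) = 2233/8010 - 135/23287 = 50918521/186528870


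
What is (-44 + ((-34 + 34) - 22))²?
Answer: 4356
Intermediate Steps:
(-44 + ((-34 + 34) - 22))² = (-44 + (0 - 22))² = (-44 - 22)² = (-66)² = 4356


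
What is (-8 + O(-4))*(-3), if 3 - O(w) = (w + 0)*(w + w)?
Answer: 111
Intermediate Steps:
O(w) = 3 - 2*w**2 (O(w) = 3 - (w + 0)*(w + w) = 3 - w*2*w = 3 - 2*w**2)
(-8 + O(-4))*(-3) = (-8 + (3 - 2*(-4)**2))*(-3) = (-8 + (3 - 2*16))*(-3) = (-8 + (3 - 32))*(-3) = (-8 - 29)*(-3) = -37*(-3) = 111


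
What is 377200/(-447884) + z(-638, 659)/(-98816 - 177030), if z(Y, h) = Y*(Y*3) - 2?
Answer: -1984675915/376667713 ≈ -5.2690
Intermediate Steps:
z(Y, h) = -2 + 3*Y² (z(Y, h) = Y*(3*Y) - 2 = 3*Y² - 2 = -2 + 3*Y²)
377200/(-447884) + z(-638, 659)/(-98816 - 177030) = 377200/(-447884) + (-2 + 3*(-638)²)/(-98816 - 177030) = 377200*(-1/447884) + (-2 + 3*407044)/(-275846) = -2300/2731 + (-2 + 1221132)*(-1/275846) = -2300/2731 + 1221130*(-1/275846) = -2300/2731 - 610565/137923 = -1984675915/376667713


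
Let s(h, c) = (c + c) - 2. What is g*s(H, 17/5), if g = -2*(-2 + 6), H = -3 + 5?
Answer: -192/5 ≈ -38.400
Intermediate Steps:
H = 2
g = -8 (g = -2*4 = -8)
s(h, c) = -2 + 2*c (s(h, c) = 2*c - 2 = -2 + 2*c)
g*s(H, 17/5) = -8*(-2 + 2*(17/5)) = -8*(-2 + 34/5) = -8*24/5 = -192/5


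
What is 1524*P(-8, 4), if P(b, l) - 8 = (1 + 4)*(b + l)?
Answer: -18288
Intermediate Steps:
P(b, l) = 8 + 5*b + 5*l (P(b, l) = 8 + (1 + 4)*(b + l) = 8 + 5*(b + l) = 8 + (5*b + 5*l) = 8 + 5*b + 5*l)
1524*P(-8, 4) = 1524*(8 + 5*(-8) + 5*4) = 1524*(8 - 40 + 20) = 1524*(-12) = -18288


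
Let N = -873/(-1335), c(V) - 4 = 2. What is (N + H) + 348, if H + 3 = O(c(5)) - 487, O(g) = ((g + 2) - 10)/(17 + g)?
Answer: -1447567/10235 ≈ -141.43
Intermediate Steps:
c(V) = 6 (c(V) = 4 + 2 = 6)
N = 291/445 (N = -873*(-1/1335) = 291/445 ≈ 0.65393)
O(g) = (-8 + g)/(17 + g) (O(g) = ((2 + g) - 10)/(17 + g) = (-8 + g)/(17 + g))
H = -11272/23 (H = -3 + ((-8 + 6)/(17 + 6) - 487) = -3 + (-2/23 - 487) = -3 - 11203/23 = -11272/23 ≈ -490.09)
(N + H) + 348 = (291/445 - 11272/23) + 348 = -5009347/10235 + 348 = -1447567/10235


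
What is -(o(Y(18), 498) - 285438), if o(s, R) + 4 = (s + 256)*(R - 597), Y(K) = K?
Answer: 312568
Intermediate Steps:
o(s, R) = -4 + (-597 + R)*(256 + s) (o(s, R) = -4 + (s + 256)*(R - 597) = -4 + (256 + s)*(-597 + R) = -4 + (-597 + R)*(256 + s))
-(o(Y(18), 498) - 285438) = -((-152836 - 597*18 + 256*498 + 498*18) - 285438) = -((-152836 - 10746 + 127488 + 8964) - 285438) = -(-27130 - 285438) = -1*(-312568) = 312568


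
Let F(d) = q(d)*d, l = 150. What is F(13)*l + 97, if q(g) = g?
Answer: 25447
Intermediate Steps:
F(d) = d**2 (F(d) = d*d = d**2)
F(13)*l + 97 = 13**2*150 + 97 = 169*150 + 97 = 25350 + 97 = 25447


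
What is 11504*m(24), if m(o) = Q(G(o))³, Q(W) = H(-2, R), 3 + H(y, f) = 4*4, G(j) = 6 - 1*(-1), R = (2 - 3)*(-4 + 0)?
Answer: 25274288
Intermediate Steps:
R = 4 (R = -1*(-4) = 4)
G(j) = 7 (G(j) = 6 + 1 = 7)
H(y, f) = 13 (H(y, f) = -3 + 4*4 = -3 + 16 = 13)
Q(W) = 13
m(o) = 2197 (m(o) = 13³ = 2197)
11504*m(24) = 11504*2197 = 25274288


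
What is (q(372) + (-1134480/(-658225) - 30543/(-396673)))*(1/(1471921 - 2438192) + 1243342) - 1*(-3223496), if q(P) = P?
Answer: 23613929845817624212126063/50458688128740035 ≈ 4.6799e+8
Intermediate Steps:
(q(372) + (-1134480/(-658225) - 30543/(-396673)))*(1/(1471921 - 2438192) + 1243342) - 1*(-3223496) = (372 + (-1134480/(-658225) - 30543/(-396673)))*(1/(1471921 - 2438192) + 1243342) - 1*(-3223496) = (372 + (-1134480*(-1/658225) - 30543*(-1/396673)))*(1/(-966271) + 1243342) + 3223496 = (372 + (226896/131645 + 30543/396673))*(-1/966271 + 1243342) + 3223496 = (372 + 94024350243/52220017085)*(1201405317681/966271) + 3223496 = (19519870705863/52220017085)*(1201405317681/966271) + 3223496 = 23451276466469383224263703/50458688128740035 + 3223496 = 23613929845817624212126063/50458688128740035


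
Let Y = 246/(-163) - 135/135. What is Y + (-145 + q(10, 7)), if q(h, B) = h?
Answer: -22414/163 ≈ -137.51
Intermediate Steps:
Y = -409/163 (Y = 246*(-1/163) - 135*1/135 = -246/163 - 1 = -409/163 ≈ -2.5092)
Y + (-145 + q(10, 7)) = -409/163 + (-145 + 10) = -409/163 - 135 = -22414/163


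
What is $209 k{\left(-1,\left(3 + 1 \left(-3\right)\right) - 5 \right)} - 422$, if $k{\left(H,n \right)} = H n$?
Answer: $623$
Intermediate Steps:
$209 k{\left(-1,\left(3 + 1 \left(-3\right)\right) - 5 \right)} - 422 = 209 \left(- (\left(3 + 1 \left(-3\right)\right) - 5)\right) - 422 = 209 \left(- (\left(3 - 3\right) - 5)\right) - 422 = 209 \left(- (0 - 5)\right) - 422 = 209 \left(\left(-1\right) \left(-5\right)\right) - 422 = 209 \cdot 5 - 422 = 1045 - 422 = 623$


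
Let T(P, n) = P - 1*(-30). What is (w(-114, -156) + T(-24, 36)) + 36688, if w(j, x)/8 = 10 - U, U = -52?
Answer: 37190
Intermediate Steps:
w(j, x) = 496 (w(j, x) = 8*(10 - 1*(-52)) = 8*(10 + 52) = 8*62 = 496)
T(P, n) = 30 + P (T(P, n) = P + 30 = 30 + P)
(w(-114, -156) + T(-24, 36)) + 36688 = (496 + (30 - 24)) + 36688 = (496 + 6) + 36688 = 502 + 36688 = 37190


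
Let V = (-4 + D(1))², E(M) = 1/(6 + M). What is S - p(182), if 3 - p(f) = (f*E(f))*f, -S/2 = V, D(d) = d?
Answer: 7294/47 ≈ 155.19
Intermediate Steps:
V = 9 (V = (-4 + 1)² = (-3)² = 9)
S = -18 (S = -2*9 = -18)
p(f) = 3 - f²/(6 + f) (p(f) = 3 - f/(6 + f)*f = 3 - f²/(6 + f))
S - p(182) = -18 - (18 - 1*182² + 3*182)/(6 + 182) = -18 - (18 - 1*33124 + 546)/188 = -18 - (18 - 33124 + 546)/188 = -18 - (-32560)/188 = -18 - 1*(-8140/47) = -18 + 8140/47 = 7294/47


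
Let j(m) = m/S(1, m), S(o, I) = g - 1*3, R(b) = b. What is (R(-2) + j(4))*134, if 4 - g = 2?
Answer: -804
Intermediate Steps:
g = 2 (g = 4 - 1*2 = 4 - 2 = 2)
S(o, I) = -1 (S(o, I) = 2 - 1*3 = 2 - 3 = -1)
j(m) = -m (j(m) = m/(-1) = m*(-1) = -m)
(R(-2) + j(4))*134 = (-2 - 1*4)*134 = (-2 - 4)*134 = -6*134 = -804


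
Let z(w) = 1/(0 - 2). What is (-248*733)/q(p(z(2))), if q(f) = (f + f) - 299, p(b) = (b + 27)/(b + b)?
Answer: 22723/44 ≈ 516.43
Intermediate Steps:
z(w) = -½ (z(w) = 1/(-2) = -½)
p(b) = (27 + b)/(2*b) (p(b) = (27 + b)/((2*b)) = (27 + b)*(1/(2*b)) = (27 + b)/(2*b))
q(f) = -299 + 2*f (q(f) = 2*f - 299 = -299 + 2*f)
(-248*733)/q(p(z(2))) = (-248*733)/(-299 + 2*((27 - ½)/(2*(-½)))) = -181784/(-299 + 2*((½)*(-2)*(53/2))) = -181784/(-299 + 2*(-53/2)) = -181784/(-299 - 53) = -181784/(-352) = -181784*(-1/352) = 22723/44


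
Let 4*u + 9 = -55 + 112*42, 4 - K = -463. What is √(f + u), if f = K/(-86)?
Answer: √8539198/86 ≈ 33.979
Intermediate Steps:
K = 467 (K = 4 - 1*(-463) = 4 + 463 = 467)
f = -467/86 (f = 467/(-86) = -1/86*467 = -467/86 ≈ -5.4302)
u = 1160 (u = -9/4 + (-55 + 112*42)/4 = -9/4 + (-55 + 4704)/4 = -9/4 + (¼)*4649 = -9/4 + 4649/4 = 1160)
√(f + u) = √(-467/86 + 1160) = √(99293/86) = √8539198/86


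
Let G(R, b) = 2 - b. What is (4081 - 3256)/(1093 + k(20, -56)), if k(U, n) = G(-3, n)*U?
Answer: 275/751 ≈ 0.36618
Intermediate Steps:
k(U, n) = U*(2 - n) (k(U, n) = (2 - n)*U = U*(2 - n))
(4081 - 3256)/(1093 + k(20, -56)) = (4081 - 3256)/(1093 + 20*(2 - 1*(-56))) = 825/(1093 + 20*(2 + 56)) = 825/(1093 + 20*58) = 825/(1093 + 1160) = 825/2253 = 825*(1/2253) = 275/751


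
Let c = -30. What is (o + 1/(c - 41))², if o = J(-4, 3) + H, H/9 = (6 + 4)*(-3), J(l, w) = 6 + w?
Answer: 343435024/5041 ≈ 68128.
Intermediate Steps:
H = -270 (H = 9*((6 + 4)*(-3)) = 9*(10*(-3)) = 9*(-30) = -270)
o = -261 (o = (6 + 3) - 270 = 9 - 270 = -261)
(o + 1/(c - 41))² = (-261 + 1/(-30 - 41))² = (-261 + 1/(-71))² = (-261 - 1/71)² = (-18532/71)² = 343435024/5041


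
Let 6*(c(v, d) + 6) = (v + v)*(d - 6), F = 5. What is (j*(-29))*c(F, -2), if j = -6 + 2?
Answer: -6728/3 ≈ -2242.7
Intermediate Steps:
c(v, d) = -6 + v*(-6 + d)/3 (c(v, d) = -6 + ((v + v)*(d - 6))/6 = -6 + ((2*v)*(-6 + d))/6 = -6 + (2*v*(-6 + d))/6 = -6 + v*(-6 + d)/3)
j = -4
(j*(-29))*c(F, -2) = (-4*(-29))*(-6 - 2*5 + (⅓)*(-2)*5) = 116*(-6 - 10 - 10/3) = 116*(-58/3) = -6728/3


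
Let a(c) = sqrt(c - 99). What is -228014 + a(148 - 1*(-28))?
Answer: -228014 + sqrt(77) ≈ -2.2801e+5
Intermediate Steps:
a(c) = sqrt(-99 + c)
-228014 + a(148 - 1*(-28)) = -228014 + sqrt(-99 + (148 - 1*(-28))) = -228014 + sqrt(-99 + (148 + 28)) = -228014 + sqrt(-99 + 176) = -228014 + sqrt(77)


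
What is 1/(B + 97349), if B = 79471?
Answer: 1/176820 ≈ 5.6555e-6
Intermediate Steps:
1/(B + 97349) = 1/(79471 + 97349) = 1/176820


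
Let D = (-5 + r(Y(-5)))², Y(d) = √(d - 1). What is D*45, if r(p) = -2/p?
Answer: 1095 - 150*I*√6 ≈ 1095.0 - 367.42*I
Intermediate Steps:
Y(d) = √(-1 + d)
D = (-5 + I*√6/3)² (D = (-5 - 2/√(-1 - 5))² = (-5 - 2*(-I*√6/6))² = (-5 - (-1)*I*√6/3)² = (-5 + I*√6/3)² ≈ 24.333 - 8.165*I)
D*45 = ((15 - I*√6)²/9)*45 = 5*(15 - I*√6)²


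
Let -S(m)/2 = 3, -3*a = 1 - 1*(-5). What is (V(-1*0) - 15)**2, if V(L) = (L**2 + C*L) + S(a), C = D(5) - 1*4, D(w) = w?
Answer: 441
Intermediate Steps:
a = -2 (a = -(1 - 1*(-5))/3 = -(1 + 5)/3 = -1/3*6 = -2)
S(m) = -6 (S(m) = -2*3 = -6)
C = 1 (C = 5 - 1*4 = 5 - 4 = 1)
V(L) = -6 + L + L**2 (V(L) = (L**2 + 1*L) - 6 = (L**2 + L) - 6 = (L + L**2) - 6 = -6 + L + L**2)
(V(-1*0) - 15)**2 = ((-6 - 1*0 + (-1*0)**2) - 15)**2 = ((-6 + 0 + 0**2) - 15)**2 = ((-6 + 0 + 0) - 15)**2 = (-6 - 15)**2 = (-21)**2 = 441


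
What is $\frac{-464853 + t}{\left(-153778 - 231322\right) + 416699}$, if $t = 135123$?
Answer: $- \frac{109910}{10533} \approx -10.435$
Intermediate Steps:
$\frac{-464853 + t}{\left(-153778 - 231322\right) + 416699} = \frac{-464853 + 135123}{\left(-153778 - 231322\right) + 416699} = - \frac{329730}{\left(-153778 - 231322\right) + 416699} = - \frac{329730}{-385100 + 416699} = - \frac{329730}{31599} = \left(-329730\right) \frac{1}{31599} = - \frac{109910}{10533}$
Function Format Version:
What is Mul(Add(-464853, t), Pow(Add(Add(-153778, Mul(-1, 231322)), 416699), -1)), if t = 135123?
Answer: Rational(-109910, 10533) ≈ -10.435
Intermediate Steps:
Mul(Add(-464853, t), Pow(Add(Add(-153778, Mul(-1, 231322)), 416699), -1)) = Mul(Add(-464853, 135123), Pow(Add(Add(-153778, Mul(-1, 231322)), 416699), -1)) = Mul(-329730, Pow(Add(Add(-153778, -231322), 416699), -1)) = Mul(-329730, Pow(Add(-385100, 416699), -1)) = Mul(-329730, Pow(31599, -1)) = Mul(-329730, Rational(1, 31599)) = Rational(-109910, 10533)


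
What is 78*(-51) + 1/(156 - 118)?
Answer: -151163/38 ≈ -3978.0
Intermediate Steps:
78*(-51) + 1/(156 - 118) = -3978 + 1/38 = -151163/38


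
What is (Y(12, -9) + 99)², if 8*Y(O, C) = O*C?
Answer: 29241/4 ≈ 7310.3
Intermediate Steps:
Y(O, C) = C*O/8 (Y(O, C) = (O*C)/8 = (C*O)/8 = C*O/8)
(Y(12, -9) + 99)² = ((⅛)*(-9)*12 + 99)² = (-27/2 + 99)² = (171/2)² = 29241/4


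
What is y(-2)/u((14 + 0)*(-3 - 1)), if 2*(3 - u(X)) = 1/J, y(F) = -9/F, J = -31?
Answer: 279/187 ≈ 1.4920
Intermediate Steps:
u(X) = 187/62 (u(X) = 3 - 1/2/(-31) = 3 - 1/2*(-1/31) = 3 + 1/62 = 187/62)
y(-2)/u((14 + 0)*(-3 - 1)) = (-9/(-2))/(187/62) = -9*(-1/2)*(62/187) = (9/2)*(62/187) = 279/187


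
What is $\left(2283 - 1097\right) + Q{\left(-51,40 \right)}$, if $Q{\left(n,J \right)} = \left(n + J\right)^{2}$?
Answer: $1307$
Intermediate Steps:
$Q{\left(n,J \right)} = \left(J + n\right)^{2}$
$\left(2283 - 1097\right) + Q{\left(-51,40 \right)} = \left(2283 - 1097\right) + \left(40 - 51\right)^{2} = 1186 + \left(-11\right)^{2} = 1186 + 121 = 1307$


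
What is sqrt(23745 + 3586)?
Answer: sqrt(27331) ≈ 165.32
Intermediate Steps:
sqrt(23745 + 3586) = sqrt(27331)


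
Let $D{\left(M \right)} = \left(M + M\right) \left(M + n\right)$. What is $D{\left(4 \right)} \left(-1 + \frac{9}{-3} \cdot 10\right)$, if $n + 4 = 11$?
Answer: $-2728$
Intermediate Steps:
$n = 7$ ($n = -4 + 11 = 7$)
$D{\left(M \right)} = 2 M \left(7 + M\right)$ ($D{\left(M \right)} = \left(M + M\right) \left(M + 7\right) = 2 M \left(7 + M\right)$)
$D{\left(4 \right)} \left(-1 + \frac{9}{-3} \cdot 10\right) = 2 \cdot 4 \left(7 + 4\right) \left(-1 + \frac{9}{-3} \cdot 10\right) = 2 \cdot 4 \cdot 11 \left(-1 + 9 \left(- \frac{1}{3}\right) 10\right) = 88 \left(-1 - 30\right) = 88 \left(-31\right) = -2728$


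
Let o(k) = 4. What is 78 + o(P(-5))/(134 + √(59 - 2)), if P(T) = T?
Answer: 1396658/17899 - 4*√57/17899 ≈ 78.028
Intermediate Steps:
78 + o(P(-5))/(134 + √(59 - 2)) = 78 + 4/(134 + √(59 - 2)) = 78 + 4/(134 + √57)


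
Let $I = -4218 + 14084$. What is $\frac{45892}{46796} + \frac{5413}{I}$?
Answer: $\frac{176519305}{115422334} \approx 1.5293$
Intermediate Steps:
$I = 9866$
$\frac{45892}{46796} + \frac{5413}{I} = \frac{45892}{46796} + \frac{5413}{9866} = 45892 \cdot \frac{1}{46796} + 5413 \cdot \frac{1}{9866} = \frac{11473}{11699} + \frac{5413}{9866} = \frac{176519305}{115422334}$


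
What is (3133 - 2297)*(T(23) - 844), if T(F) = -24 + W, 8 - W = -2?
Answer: -717288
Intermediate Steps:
W = 10 (W = 8 - 1*(-2) = 8 + 2 = 10)
T(F) = -14 (T(F) = -24 + 10 = -14)
(3133 - 2297)*(T(23) - 844) = (3133 - 2297)*(-14 - 844) = 836*(-858) = -717288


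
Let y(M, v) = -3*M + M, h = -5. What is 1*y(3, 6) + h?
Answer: -11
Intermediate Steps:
y(M, v) = -2*M
1*y(3, 6) + h = 1*(-2*3) - 5 = 1*(-6) - 5 = -6 - 5 = -11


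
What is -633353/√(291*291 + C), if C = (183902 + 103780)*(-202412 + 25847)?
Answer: 633353*I*√5643831961/16931495883 ≈ 2.8102*I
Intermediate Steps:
C = -50794572330 (C = 287682*(-176565) = -50794572330)
-633353/√(291*291 + C) = -633353/√(291*291 - 50794572330) = -633353/√(84681 - 50794572330) = -633353*(-I*√5643831961/16931495883) = -(-633353)*I*√5643831961/16931495883 = 633353*I*√5643831961/16931495883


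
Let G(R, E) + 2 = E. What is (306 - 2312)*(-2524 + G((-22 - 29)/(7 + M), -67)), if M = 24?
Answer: 5201558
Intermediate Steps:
G(R, E) = -2 + E
(306 - 2312)*(-2524 + G((-22 - 29)/(7 + M), -67)) = (306 - 2312)*(-2524 + (-2 - 67)) = -2006*(-2524 - 69) = -2006*(-2593) = 5201558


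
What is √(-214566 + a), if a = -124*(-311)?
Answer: I*√176002 ≈ 419.53*I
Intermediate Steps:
a = 38564
√(-214566 + a) = √(-214566 + 38564) = √(-176002) = I*√176002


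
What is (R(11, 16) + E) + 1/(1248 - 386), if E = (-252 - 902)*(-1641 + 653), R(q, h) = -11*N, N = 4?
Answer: 982773097/862 ≈ 1.1401e+6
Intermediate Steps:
R(q, h) = -44 (R(q, h) = -11*4 = -44)
E = 1140152 (E = -1154*(-988) = 1140152)
(R(11, 16) + E) + 1/(1248 - 386) = (-44 + 1140152) + 1/(1248 - 386) = 1140108 + 1/862 = 982773097/862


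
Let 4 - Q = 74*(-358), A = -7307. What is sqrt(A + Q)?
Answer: sqrt(19189) ≈ 138.52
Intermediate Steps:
Q = 26496 (Q = 4 - 74*(-358) = 4 - 1*(-26492) = 4 + 26492 = 26496)
sqrt(A + Q) = sqrt(-7307 + 26496) = sqrt(19189)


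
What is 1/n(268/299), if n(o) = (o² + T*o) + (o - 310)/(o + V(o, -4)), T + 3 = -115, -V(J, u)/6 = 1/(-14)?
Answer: -247908973/83859478850 ≈ -0.0029562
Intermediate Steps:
V(J, u) = 3/7 (V(J, u) = -6/(-14) = -6*(-1/14) = 3/7)
T = -118 (T = -3 - 115 = -118)
n(o) = o² - 118*o + (-310 + o)/(3/7 + o) (n(o) = (o² - 118*o) + (o - 310)/(o + 3/7) = (o² - 118*o) + (-310 + o)/(3/7 + o) = o² - 118*o + (-310 + o)/(3/7 + o))
1/n(268/299) = 1/((-2170 - 823*(268/299)² - 92996/299 + 7*(268/299)³)/(3 + 7*(268/299))) = 1/((-2170 - 823*(268*(1/299))² - 92996/299 + 7*(268*(1/299))³)/(3 + 7*(268*(1/299)))) = 1/((-2170 - 823*(268/299)² - 347*268/299 + 7*(268/299)³)/(3 + 7*(268/299))) = 1/((-2170 - 823*71824/89401 - 92996/299 + 7*(19248832/26730899))/(3 + 1876/299)) = 1/((-2170 - 59111152/89401 - 92996/299 + 134741824/26730899)/(2773/299)) = 1/((299/2773)*(-83859478850/26730899)) = 1/(-83859478850/247908973) = -247908973/83859478850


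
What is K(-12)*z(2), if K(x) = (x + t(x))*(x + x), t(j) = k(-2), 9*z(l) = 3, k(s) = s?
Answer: 112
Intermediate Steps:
z(l) = 1/3 (z(l) = (1/9)*3 = 1/3)
t(j) = -2
K(x) = 2*x*(-2 + x) (K(x) = (x - 2)*(x + x) = (-2 + x)*(2*x) = 2*x*(-2 + x))
K(-12)*z(2) = (2*(-12)*(-2 - 12))*(1/3) = (2*(-12)*(-14))*(1/3) = 336*(1/3) = 112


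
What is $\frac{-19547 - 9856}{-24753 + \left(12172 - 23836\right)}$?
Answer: $\frac{9801}{12139} \approx 0.8074$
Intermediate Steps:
$\frac{-19547 - 9856}{-24753 + \left(12172 - 23836\right)} = - \frac{29403}{-24753 + \left(12172 - 23836\right)} = - \frac{29403}{-24753 - 11664} = - \frac{29403}{-36417} = \left(-29403\right) \left(- \frac{1}{36417}\right) = \frac{9801}{12139}$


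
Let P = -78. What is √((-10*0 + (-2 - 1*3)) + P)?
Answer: I*√83 ≈ 9.1104*I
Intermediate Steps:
√((-10*0 + (-2 - 1*3)) + P) = √((-10*0 + (-2 - 1*3)) - 78) = √((0 + (-2 - 3)) - 78) = √((0 - 5) - 78) = √(-5 - 78) = √(-83) = I*√83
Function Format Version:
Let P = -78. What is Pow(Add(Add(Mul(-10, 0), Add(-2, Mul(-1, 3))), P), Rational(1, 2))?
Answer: Mul(I, Pow(83, Rational(1, 2))) ≈ Mul(9.1104, I)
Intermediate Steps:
Pow(Add(Add(Mul(-10, 0), Add(-2, Mul(-1, 3))), P), Rational(1, 2)) = Pow(Add(Add(Mul(-10, 0), Add(-2, Mul(-1, 3))), -78), Rational(1, 2)) = Pow(Add(Add(0, Add(-2, -3)), -78), Rational(1, 2)) = Pow(Add(Add(0, -5), -78), Rational(1, 2)) = Pow(Add(-5, -78), Rational(1, 2)) = Pow(-83, Rational(1, 2)) = Mul(I, Pow(83, Rational(1, 2)))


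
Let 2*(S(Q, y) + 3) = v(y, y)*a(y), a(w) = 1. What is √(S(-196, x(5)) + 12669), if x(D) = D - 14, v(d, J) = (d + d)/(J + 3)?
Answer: 3*√5630/2 ≈ 112.55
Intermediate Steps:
v(d, J) = 2*d/(3 + J) (v(d, J) = (2*d)/(3 + J) = 2*d/(3 + J))
x(D) = -14 + D
S(Q, y) = -3 + y/(3 + y) (S(Q, y) = -3 + ((2*y/(3 + y))*1)/2 = -3 + (2*y/(3 + y))/2 = -3 + y/(3 + y))
√(S(-196, x(5)) + 12669) = √((-9 - 2*(-14 + 5))/(3 + (-14 + 5)) + 12669) = √((-9 - 2*(-9))/(3 - 9) + 12669) = √((-9 + 18)/(-6) + 12669) = √(-⅙*9 + 12669) = √(-3/2 + 12669) = √(25335/2) = 3*√5630/2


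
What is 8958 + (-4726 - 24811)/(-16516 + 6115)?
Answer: 93201695/10401 ≈ 8960.8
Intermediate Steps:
8958 + (-4726 - 24811)/(-16516 + 6115) = 8958 - 29537/(-10401) = 8958 - 29537*(-1/10401) = 8958 + 29537/10401 = 93201695/10401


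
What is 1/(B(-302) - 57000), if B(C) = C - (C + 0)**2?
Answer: -1/148506 ≈ -6.7337e-6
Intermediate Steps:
B(C) = C - C**2
1/(B(-302) - 57000) = 1/(-302*(1 - 1*(-302)) - 57000) = 1/(-302*(1 + 302) - 57000) = 1/(-302*303 - 57000) = 1/(-91506 - 57000) = 1/(-148506) = -1/148506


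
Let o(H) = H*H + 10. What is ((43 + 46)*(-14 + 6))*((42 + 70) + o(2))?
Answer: -89712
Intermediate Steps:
o(H) = 10 + H**2 (o(H) = H**2 + 10 = 10 + H**2)
((43 + 46)*(-14 + 6))*((42 + 70) + o(2)) = ((43 + 46)*(-14 + 6))*((42 + 70) + (10 + 2**2)) = (89*(-8))*(112 + (10 + 4)) = -712*(112 + 14) = -712*126 = -89712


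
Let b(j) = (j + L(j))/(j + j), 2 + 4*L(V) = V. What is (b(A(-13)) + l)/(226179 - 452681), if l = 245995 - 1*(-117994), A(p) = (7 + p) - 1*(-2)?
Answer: -5823835/3624032 ≈ -1.6070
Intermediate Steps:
A(p) = 9 + p (A(p) = (7 + p) + 2 = 9 + p)
L(V) = -½ + V/4
b(j) = (-½ + 5*j/4)/(2*j) (b(j) = (j + (-½ + j/4))/(j + j) = (-½ + 5*j/4)/((2*j)) = (-½ + 5*j/4)*(1/(2*j)) = (-½ + 5*j/4)/(2*j))
l = 363989 (l = 245995 + 117994 = 363989)
(b(A(-13)) + l)/(226179 - 452681) = ((-2 + 5*(9 - 13))/(8*(9 - 13)) + 363989)/(226179 - 452681) = ((⅛)*(-2 + 5*(-4))/(-4) + 363989)/(-226502) = ((⅛)*(-¼)*(-2 - 20) + 363989)*(-1/226502) = ((⅛)*(-¼)*(-22) + 363989)*(-1/226502) = (11/16 + 363989)*(-1/226502) = (5823835/16)*(-1/226502) = -5823835/3624032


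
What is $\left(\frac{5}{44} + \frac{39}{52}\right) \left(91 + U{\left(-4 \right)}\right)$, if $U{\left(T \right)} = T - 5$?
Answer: $\frac{779}{11} \approx 70.818$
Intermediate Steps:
$U{\left(T \right)} = -5 + T$ ($U{\left(T \right)} = T - 5 = -5 + T$)
$\left(\frac{5}{44} + \frac{39}{52}\right) \left(91 + U{\left(-4 \right)}\right) = \left(\frac{5}{44} + \frac{39}{52}\right) \left(91 - 9\right) = \left(5 \cdot \frac{1}{44} + 39 \cdot \frac{1}{52}\right) \left(91 - 9\right) = \left(\frac{5}{44} + \frac{3}{4}\right) 82 = \frac{19}{22} \cdot 82 = \frac{779}{11}$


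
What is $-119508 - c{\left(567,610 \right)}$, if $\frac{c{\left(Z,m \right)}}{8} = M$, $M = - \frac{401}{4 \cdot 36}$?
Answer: $- \frac{2150743}{18} \approx -1.1949 \cdot 10^{5}$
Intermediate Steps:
$M = - \frac{401}{144} \approx -2.7847$
$c{\left(Z,m \right)} = - \frac{401}{18}$ ($c{\left(Z,m \right)} = 8 \left(- \frac{401}{144}\right) = - \frac{401}{18}$)
$-119508 - c{\left(567,610 \right)} = -119508 - - \frac{401}{18} = -119508 + \frac{401}{18} = - \frac{2150743}{18}$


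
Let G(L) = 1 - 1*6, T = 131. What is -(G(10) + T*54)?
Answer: -7069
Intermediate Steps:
G(L) = -5 (G(L) = 1 - 6 = -5)
-(G(10) + T*54) = -(-5 + 131*54) = -(-5 + 7074) = -1*7069 = -7069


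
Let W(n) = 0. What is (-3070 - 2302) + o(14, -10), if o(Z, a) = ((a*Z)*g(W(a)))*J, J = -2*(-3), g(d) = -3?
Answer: -2852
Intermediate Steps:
J = 6
o(Z, a) = -18*Z*a (o(Z, a) = ((a*Z)*(-3))*6 = ((Z*a)*(-3))*6 = -3*Z*a*6 = -18*Z*a)
(-3070 - 2302) + o(14, -10) = (-3070 - 2302) - 18*14*(-10) = -5372 + 2520 = -2852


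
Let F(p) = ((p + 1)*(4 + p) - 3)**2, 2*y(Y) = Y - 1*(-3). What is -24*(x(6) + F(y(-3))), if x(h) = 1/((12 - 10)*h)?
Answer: -26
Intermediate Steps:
y(Y) = 3/2 + Y/2 (y(Y) = (Y - 1*(-3))/2 = (Y + 3)/2 = (3 + Y)/2 = 3/2 + Y/2)
F(p) = (-3 + (1 + p)*(4 + p))**2 (F(p) = ((1 + p)*(4 + p) - 3)**2 = (-3 + (1 + p)*(4 + p))**2)
x(h) = 1/(2*h)
-24*(x(6) + F(y(-3))) = -24*((1/2)/6 + (1 + (3/2 + (1/2)*(-3))**2 + 5*(3/2 + (1/2)*(-3)))**2) = -24*((1/2)*(1/6) + (1 + (3/2 - 3/2)**2 + 5*(3/2 - 3/2))**2) = -24*(1/12 + (1 + 0**2 + 5*0)**2) = -24*(1/12 + (1 + 0 + 0)**2) = -24*(1/12 + 1**2) = -24*(1/12 + 1) = -24*13/12 = -26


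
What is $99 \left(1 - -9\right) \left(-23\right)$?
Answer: $-22770$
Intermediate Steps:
$99 \left(1 - -9\right) \left(-23\right) = 99 \left(1 + 9\right) \left(-23\right) = 99 \cdot 10 \left(-23\right) = 990 \left(-23\right) = -22770$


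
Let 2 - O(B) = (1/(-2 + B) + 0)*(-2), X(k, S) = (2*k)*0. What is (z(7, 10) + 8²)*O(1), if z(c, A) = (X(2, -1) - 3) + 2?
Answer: 0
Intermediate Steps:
X(k, S) = 0
O(B) = 2 + 2/(-2 + B) (O(B) = 2 - (1/(-2 + B) + 0)*(-2) = 2 - (-2)/(-2 + B) = 2 + 2/(-2 + B))
z(c, A) = -1 (z(c, A) = (0 - 3) + 2 = -3 + 2 = -1)
(z(7, 10) + 8²)*O(1) = (-1 + 8²)*(2*(-1 + 1)/(-2 + 1)) = (-1 + 64)*(2*0/(-1)) = 63*(2*(-1)*0) = 63*0 = 0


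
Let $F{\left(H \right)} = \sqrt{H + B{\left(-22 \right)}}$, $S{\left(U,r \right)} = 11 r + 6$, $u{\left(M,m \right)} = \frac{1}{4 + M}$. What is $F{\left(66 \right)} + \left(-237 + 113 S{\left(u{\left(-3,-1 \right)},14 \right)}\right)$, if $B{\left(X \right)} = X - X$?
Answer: $17843 + \sqrt{66} \approx 17851.0$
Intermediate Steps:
$B{\left(X \right)} = 0$
$S{\left(U,r \right)} = 6 + 11 r$
$F{\left(H \right)} = \sqrt{H}$ ($F{\left(H \right)} = \sqrt{H + 0} = \sqrt{H}$)
$F{\left(66 \right)} + \left(-237 + 113 S{\left(u{\left(-3,-1 \right)},14 \right)}\right) = \sqrt{66} - \left(237 - 113 \left(6 + 11 \cdot 14\right)\right) = \sqrt{66} - \left(237 - 113 \left(6 + 154\right)\right) = \sqrt{66} + \left(-237 + 113 \cdot 160\right) = \sqrt{66} + \left(-237 + 18080\right) = \sqrt{66} + 17843 = 17843 + \sqrt{66}$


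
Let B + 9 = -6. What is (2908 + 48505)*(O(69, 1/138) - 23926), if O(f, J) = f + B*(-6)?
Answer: -1221932771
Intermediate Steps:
B = -15 (B = -9 - 6 = -15)
O(f, J) = 90 + f (O(f, J) = f - 15*(-6) = f + 90 = 90 + f)
(2908 + 48505)*(O(69, 1/138) - 23926) = (2908 + 48505)*((90 + 69) - 23926) = 51413*(159 - 23926) = 51413*(-23767) = -1221932771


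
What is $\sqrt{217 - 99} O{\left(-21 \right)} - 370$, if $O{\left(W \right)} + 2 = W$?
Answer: $-370 - 23 \sqrt{118} \approx -619.84$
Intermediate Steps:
$O{\left(W \right)} = -2 + W$
$\sqrt{217 - 99} O{\left(-21 \right)} - 370 = \sqrt{217 - 99} \left(-2 - 21\right) - 370 = \sqrt{118} \left(-23\right) - 370 = - 23 \sqrt{118} - 370 = -370 - 23 \sqrt{118}$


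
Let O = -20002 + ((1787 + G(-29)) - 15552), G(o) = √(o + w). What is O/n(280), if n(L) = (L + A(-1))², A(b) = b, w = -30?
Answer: -33767/77841 + I*√59/77841 ≈ -0.43379 + 9.8677e-5*I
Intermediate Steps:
G(o) = √(-30 + o) (G(o) = √(o - 30) = √(-30 + o))
n(L) = (-1 + L)² (n(L) = (L - 1)² = (-1 + L)²)
O = -33767 + I*√59 (O = -20002 + ((1787 + √(-30 - 29)) - 15552) = -20002 + ((1787 + √(-59)) - 15552) = -20002 + ((1787 + I*√59) - 15552) = -20002 + (-13765 + I*√59) = -33767 + I*√59 ≈ -33767.0 + 7.6811*I)
O/n(280) = (-33767 + I*√59)/((-1 + 280)²) = (-33767 + I*√59)/(279²) = (-33767 + I*√59)/77841 = (-33767 + I*√59)*(1/77841) = -33767/77841 + I*√59/77841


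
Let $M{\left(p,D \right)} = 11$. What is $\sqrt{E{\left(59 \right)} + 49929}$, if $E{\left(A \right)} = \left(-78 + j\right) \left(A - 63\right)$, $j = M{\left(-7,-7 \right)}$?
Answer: $\sqrt{50197} \approx 224.05$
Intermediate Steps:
$j = 11$
$E{\left(A \right)} = 4221 - 67 A$ ($E{\left(A \right)} = \left(-78 + 11\right) \left(A - 63\right) = - 67 \left(-63 + A\right) = 4221 - 67 A$)
$\sqrt{E{\left(59 \right)} + 49929} = \sqrt{\left(4221 - 3953\right) + 49929} = \sqrt{268 + 49929} = \sqrt{50197}$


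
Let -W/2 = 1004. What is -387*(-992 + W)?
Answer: 1161000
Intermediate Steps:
W = -2008 (W = -2*1004 = -2008)
-387*(-992 + W) = -387*(-992 - 2008) = -387*(-3000) = 1161000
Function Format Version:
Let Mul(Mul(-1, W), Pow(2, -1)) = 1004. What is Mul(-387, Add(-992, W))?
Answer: 1161000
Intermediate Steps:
W = -2008 (W = Mul(-2, 1004) = -2008)
Mul(-387, Add(-992, W)) = Mul(-387, Add(-992, -2008)) = Mul(-387, -3000) = 1161000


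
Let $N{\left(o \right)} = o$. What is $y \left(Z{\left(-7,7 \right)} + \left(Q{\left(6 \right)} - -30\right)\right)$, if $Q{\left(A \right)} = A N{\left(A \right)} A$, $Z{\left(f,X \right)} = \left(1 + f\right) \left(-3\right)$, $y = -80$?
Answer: $-21120$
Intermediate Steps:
$Z{\left(f,X \right)} = -3 - 3 f$
$Q{\left(A \right)} = A^{3}$ ($Q{\left(A \right)} = A A A = A^{2} A = A^{3}$)
$y \left(Z{\left(-7,7 \right)} + \left(Q{\left(6 \right)} - -30\right)\right) = - 80 \left(\left(-3 - -21\right) - \left(-30 - 6^{3}\right)\right) = - 80 \left(\left(-3 + 21\right) + \left(216 + 30\right)\right) = - 80 \left(18 + 246\right) = \left(-80\right) 264 = -21120$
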